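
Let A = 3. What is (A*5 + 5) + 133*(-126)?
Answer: -16738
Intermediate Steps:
(A*5 + 5) + 133*(-126) = (3*5 + 5) + 133*(-126) = (15 + 5) - 16758 = 20 - 16758 = -16738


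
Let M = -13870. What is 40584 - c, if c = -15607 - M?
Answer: 42321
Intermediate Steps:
c = -1737 (c = -15607 - 1*(-13870) = -15607 + 13870 = -1737)
40584 - c = 40584 - 1*(-1737) = 40584 + 1737 = 42321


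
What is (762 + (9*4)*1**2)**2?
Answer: 636804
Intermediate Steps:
(762 + (9*4)*1**2)**2 = (762 + 36*1)**2 = (762 + 36)**2 = 798**2 = 636804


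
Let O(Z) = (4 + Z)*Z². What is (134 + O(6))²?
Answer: 244036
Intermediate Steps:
O(Z) = Z²*(4 + Z)
(134 + O(6))² = (134 + 6²*(4 + 6))² = (134 + 36*10)² = (134 + 360)² = 494² = 244036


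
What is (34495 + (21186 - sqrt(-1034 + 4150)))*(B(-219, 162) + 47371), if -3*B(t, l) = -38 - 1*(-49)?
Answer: 7912381462/3 - 284204*sqrt(779)/3 ≈ 2.6348e+9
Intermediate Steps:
B(t, l) = -11/3 (B(t, l) = -(-38 - 1*(-49))/3 = -(-38 + 49)/3 = -1/3*11 = -11/3)
(34495 + (21186 - sqrt(-1034 + 4150)))*(B(-219, 162) + 47371) = (34495 + (21186 - sqrt(-1034 + 4150)))*(-11/3 + 47371) = (34495 + (21186 - sqrt(3116)))*(142102/3) = (34495 + (21186 - 2*sqrt(779)))*(142102/3) = (55681 - 2*sqrt(779))*(142102/3) = 7912381462/3 - 284204*sqrt(779)/3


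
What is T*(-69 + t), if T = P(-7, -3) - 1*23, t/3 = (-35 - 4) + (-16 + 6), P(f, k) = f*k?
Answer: 432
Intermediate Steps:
t = -147 (t = 3*((-35 - 4) + (-16 + 6)) = 3*(-39 - 10) = 3*(-49) = -147)
T = -2 (T = -7*(-3) - 1*23 = 21 - 23 = -2)
T*(-69 + t) = -2*(-69 - 147) = -2*(-216) = 432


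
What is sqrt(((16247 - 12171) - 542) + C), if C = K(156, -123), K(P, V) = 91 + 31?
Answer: 2*sqrt(914) ≈ 60.465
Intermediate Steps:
K(P, V) = 122
C = 122
sqrt(((16247 - 12171) - 542) + C) = sqrt(((16247 - 12171) - 542) + 122) = sqrt((4076 - 542) + 122) = sqrt(3534 + 122) = sqrt(3656) = 2*sqrt(914)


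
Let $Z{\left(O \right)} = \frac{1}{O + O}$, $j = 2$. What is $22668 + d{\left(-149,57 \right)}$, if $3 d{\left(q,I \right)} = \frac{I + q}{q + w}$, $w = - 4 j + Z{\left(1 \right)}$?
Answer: $\frac{21285436}{939} \approx 22668.0$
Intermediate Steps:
$Z{\left(O \right)} = \frac{1}{2 O}$
$w = - \frac{15}{2}$ ($w = \left(-4\right) 2 + \frac{1}{2 \cdot 1} = -8 + \frac{1}{2} \cdot 1 = -8 + \frac{1}{2} = - \frac{15}{2} \approx -7.5$)
$d{\left(q,I \right)} = \frac{I + q}{3 \left(- \frac{15}{2} + q\right)}$ ($d{\left(q,I \right)} = \frac{\left(I + q\right) \frac{1}{q - \frac{15}{2}}}{3} = \frac{\left(I + q\right) \frac{1}{- \frac{15}{2} + q}}{3} = \frac{\frac{1}{- \frac{15}{2} + q} \left(I + q\right)}{3} = \frac{I + q}{3 \left(- \frac{15}{2} + q\right)}$)
$22668 + d{\left(-149,57 \right)} = 22668 + \frac{2 \left(57 - 149\right)}{3 \left(-15 + 2 \left(-149\right)\right)} = 22668 + \frac{2}{3} \frac{1}{-15 - 298} \left(-92\right) = 22668 + \frac{2}{3} \frac{1}{-313} \left(-92\right) = 22668 + \frac{2}{3} \left(- \frac{1}{313}\right) \left(-92\right) = 22668 + \frac{184}{939} = \frac{21285436}{939}$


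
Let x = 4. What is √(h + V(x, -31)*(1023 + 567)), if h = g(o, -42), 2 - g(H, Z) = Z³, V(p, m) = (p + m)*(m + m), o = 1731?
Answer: 5*√109430 ≈ 1654.0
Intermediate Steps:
V(p, m) = 2*m*(m + p) (V(p, m) = (m + p)*(2*m) = 2*m*(m + p))
g(H, Z) = 2 - Z³
h = 74090 (h = 2 - 1*(-42)³ = 2 - 1*(-74088) = 2 + 74088 = 74090)
√(h + V(x, -31)*(1023 + 567)) = √(74090 + (2*(-31)*(-31 + 4))*(1023 + 567)) = √(74090 + (2*(-31)*(-27))*1590) = √(74090 + 1674*1590) = √(74090 + 2661660) = √2735750 = 5*√109430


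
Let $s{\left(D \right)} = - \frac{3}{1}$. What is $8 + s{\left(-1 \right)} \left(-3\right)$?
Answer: $17$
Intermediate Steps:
$s{\left(D \right)} = -3$ ($s{\left(D \right)} = \left(-3\right) 1 = -3$)
$8 + s{\left(-1 \right)} \left(-3\right) = 8 - -9 = 8 + 9 = 17$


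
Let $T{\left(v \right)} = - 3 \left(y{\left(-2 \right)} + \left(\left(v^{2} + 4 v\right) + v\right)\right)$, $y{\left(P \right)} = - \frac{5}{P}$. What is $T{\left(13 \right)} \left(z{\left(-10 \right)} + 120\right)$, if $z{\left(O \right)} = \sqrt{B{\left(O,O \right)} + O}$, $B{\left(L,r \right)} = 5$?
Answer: $-85140 - \frac{1419 i \sqrt{5}}{2} \approx -85140.0 - 1586.5 i$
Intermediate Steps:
$T{\left(v \right)} = - \frac{15}{2} - 15 v - 3 v^{2}$ ($T{\left(v \right)} = - 3 \left(- \frac{5}{-2} + \left(\left(v^{2} + 4 v\right) + v\right)\right) = - 3 \left(\left(-5\right) \left(- \frac{1}{2}\right) + \left(v^{2} + 5 v\right)\right) = - 3 \left(\frac{5}{2} + \left(v^{2} + 5 v\right)\right) = - 3 \left(\frac{5}{2} + v^{2} + 5 v\right) = - \frac{15}{2} - 15 v - 3 v^{2}$)
$z{\left(O \right)} = \sqrt{5 + O}$
$T{\left(13 \right)} \left(z{\left(-10 \right)} + 120\right) = \left(- \frac{15}{2} - 195 - 3 \cdot 13^{2}\right) \left(\sqrt{5 - 10} + 120\right) = \left(- \frac{15}{2} - 195 - 507\right) \left(\sqrt{-5} + 120\right) = \left(- \frac{15}{2} - 195 - 507\right) \left(i \sqrt{5} + 120\right) = - \frac{1419 \left(120 + i \sqrt{5}\right)}{2} = -85140 - \frac{1419 i \sqrt{5}}{2}$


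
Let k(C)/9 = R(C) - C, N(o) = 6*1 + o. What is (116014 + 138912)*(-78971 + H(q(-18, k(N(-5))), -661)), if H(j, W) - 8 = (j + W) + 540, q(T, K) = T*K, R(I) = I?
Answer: -20160567784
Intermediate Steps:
N(o) = 6 + o
k(C) = 0 (k(C) = 9*(C - C) = 9*0 = 0)
q(T, K) = K*T
H(j, W) = 548 + W + j (H(j, W) = 8 + ((j + W) + 540) = 8 + ((W + j) + 540) = 8 + (540 + W + j) = 548 + W + j)
(116014 + 138912)*(-78971 + H(q(-18, k(N(-5))), -661)) = (116014 + 138912)*(-78971 + (548 - 661 + 0*(-18))) = 254926*(-78971 + (548 - 661 + 0)) = 254926*(-78971 - 113) = 254926*(-79084) = -20160567784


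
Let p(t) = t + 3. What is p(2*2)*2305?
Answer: 16135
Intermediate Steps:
p(t) = 3 + t
p(2*2)*2305 = (3 + 2*2)*2305 = (3 + 4)*2305 = 7*2305 = 16135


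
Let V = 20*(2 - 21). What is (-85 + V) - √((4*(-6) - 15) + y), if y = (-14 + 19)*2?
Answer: -465 - I*√29 ≈ -465.0 - 5.3852*I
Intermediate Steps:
V = -380 (V = 20*(-19) = -380)
y = 10 (y = 5*2 = 10)
(-85 + V) - √((4*(-6) - 15) + y) = (-85 - 380) - √((4*(-6) - 15) + 10) = -465 - √((-24 - 15) + 10) = -465 - √(-39 + 10) = -465 - √(-29) = -465 - I*√29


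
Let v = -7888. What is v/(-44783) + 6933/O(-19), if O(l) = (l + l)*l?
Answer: 16640825/1701754 ≈ 9.7786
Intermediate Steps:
O(l) = 2*l**2 (O(l) = (2*l)*l = 2*l**2)
v/(-44783) + 6933/O(-19) = -7888/(-44783) + 6933/((2*(-19)**2)) = -7888*(-1/44783) + 6933/((2*361)) = 7888/44783 + 6933/722 = 16640825/1701754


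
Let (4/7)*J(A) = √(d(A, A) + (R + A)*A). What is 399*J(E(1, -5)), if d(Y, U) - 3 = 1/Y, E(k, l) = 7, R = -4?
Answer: 5187*√7/4 ≈ 3430.9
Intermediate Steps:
d(Y, U) = 3 + 1/Y
J(A) = 7*√(3 + 1/A + A*(-4 + A))/4 (J(A) = 7*√((3 + 1/A) + (-4 + A)*A)/4 = 7*√((3 + 1/A) + A*(-4 + A))/4 = 7*√(3 + 1/A + A*(-4 + A))/4)
399*J(E(1, -5)) = 399*(7*√(3 + 1/7 + 7² - 4*7)/4) = 399*(7*√(3 + ⅐ + 49 - 28)/4) = 399*(7*√(169/7)/4) = 399*(7*(13*√7/7)/4) = 399*(13*√7/4) = 5187*√7/4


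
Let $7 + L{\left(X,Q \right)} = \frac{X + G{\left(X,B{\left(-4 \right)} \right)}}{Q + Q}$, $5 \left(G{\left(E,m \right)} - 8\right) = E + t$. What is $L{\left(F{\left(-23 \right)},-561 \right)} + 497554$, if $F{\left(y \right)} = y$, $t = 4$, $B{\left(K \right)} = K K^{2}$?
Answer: $\frac{1395619382}{2805} \approx 4.9755 \cdot 10^{5}$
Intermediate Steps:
$B{\left(K \right)} = K^{3}$
$G{\left(E,m \right)} = \frac{44}{5} + \frac{E}{5}$ ($G{\left(E,m \right)} = 8 + \frac{E + 4}{5} = 8 + \frac{4 + E}{5} = 8 + \left(\frac{4}{5} + \frac{E}{5}\right) = \frac{44}{5} + \frac{E}{5}$)
$L{\left(X,Q \right)} = -7 + \frac{\frac{44}{5} + \frac{6 X}{5}}{2 Q}$ ($L{\left(X,Q \right)} = -7 + \frac{X + \left(\frac{44}{5} + \frac{X}{5}\right)}{Q + Q} = -7 + \frac{\frac{44}{5} + \frac{6 X}{5}}{2 Q}$)
$L{\left(F{\left(-23 \right)},-561 \right)} + 497554 = \frac{22 - -19635 + 3 \left(-23\right)}{5 \left(-561\right)} + 497554 = \frac{1}{5} \left(- \frac{1}{561}\right) \left(22 + 19635 - 69\right) + 497554 = \frac{1}{5} \left(- \frac{1}{561}\right) 19588 + 497554 = - \frac{19588}{2805} + 497554 = \frac{1395619382}{2805}$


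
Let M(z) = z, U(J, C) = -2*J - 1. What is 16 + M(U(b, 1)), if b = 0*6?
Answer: 15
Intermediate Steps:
b = 0
U(J, C) = -1 - 2*J
16 + M(U(b, 1)) = 16 + (-1 - 2*0) = 16 + (-1 + 0) = 16 - 1 = 15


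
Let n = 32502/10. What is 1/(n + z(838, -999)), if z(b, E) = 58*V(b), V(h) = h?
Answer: 5/259271 ≈ 1.9285e-5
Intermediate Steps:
z(b, E) = 58*b
n = 16251/5 (n = (⅒)*32502 = 16251/5 ≈ 3250.2)
1/(n + z(838, -999)) = 1/(16251/5 + 58*838) = 1/(16251/5 + 48604) = 1/(259271/5) = 5/259271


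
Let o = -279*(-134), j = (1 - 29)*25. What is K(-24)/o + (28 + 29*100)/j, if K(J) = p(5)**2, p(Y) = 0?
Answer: -732/175 ≈ -4.1829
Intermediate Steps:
j = -700 (j = -28*25 = -700)
o = 37386
K(J) = 0 (K(J) = 0**2 = 0)
K(-24)/o + (28 + 29*100)/j = 0/37386 + (28 + 29*100)/(-700) = 0*(1/37386) + (28 + 2900)*(-1/700) = 0 + 2928*(-1/700) = 0 - 732/175 = -732/175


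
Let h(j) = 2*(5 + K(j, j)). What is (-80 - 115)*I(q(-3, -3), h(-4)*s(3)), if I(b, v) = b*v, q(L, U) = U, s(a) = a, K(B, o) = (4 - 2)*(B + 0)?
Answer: -10530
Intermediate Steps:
K(B, o) = 2*B
h(j) = 10 + 4*j (h(j) = 2*(5 + 2*j) = 10 + 4*j)
(-80 - 115)*I(q(-3, -3), h(-4)*s(3)) = (-80 - 115)*(-3*(10 + 4*(-4))*3) = -(-585)*(10 - 16)*3 = -(-585)*(-6*3) = -(-585)*(-18) = -195*54 = -10530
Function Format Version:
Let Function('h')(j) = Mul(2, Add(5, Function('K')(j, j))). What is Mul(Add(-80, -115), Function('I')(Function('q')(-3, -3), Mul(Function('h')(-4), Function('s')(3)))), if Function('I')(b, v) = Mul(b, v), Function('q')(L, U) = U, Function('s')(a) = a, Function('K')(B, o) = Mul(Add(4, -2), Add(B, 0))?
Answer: -10530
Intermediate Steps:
Function('K')(B, o) = Mul(2, B)
Function('h')(j) = Add(10, Mul(4, j)) (Function('h')(j) = Mul(2, Add(5, Mul(2, j))) = Add(10, Mul(4, j)))
Mul(Add(-80, -115), Function('I')(Function('q')(-3, -3), Mul(Function('h')(-4), Function('s')(3)))) = Mul(Add(-80, -115), Mul(-3, Mul(Add(10, Mul(4, -4)), 3))) = Mul(-195, Mul(-3, Mul(Add(10, -16), 3))) = Mul(-195, Mul(-3, Mul(-6, 3))) = Mul(-195, Mul(-3, -18)) = Mul(-195, 54) = -10530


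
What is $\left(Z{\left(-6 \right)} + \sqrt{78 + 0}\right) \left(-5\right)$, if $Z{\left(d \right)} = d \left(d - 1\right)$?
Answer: $-210 - 5 \sqrt{78} \approx -254.16$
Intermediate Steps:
$Z{\left(d \right)} = d \left(-1 + d\right)$
$\left(Z{\left(-6 \right)} + \sqrt{78 + 0}\right) \left(-5\right) = \left(- 6 \left(-1 - 6\right) + \sqrt{78 + 0}\right) \left(-5\right) = \left(\left(-6\right) \left(-7\right) + \sqrt{78}\right) \left(-5\right) = \left(42 + \sqrt{78}\right) \left(-5\right) = -210 - 5 \sqrt{78}$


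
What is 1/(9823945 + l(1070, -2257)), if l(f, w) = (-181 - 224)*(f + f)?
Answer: 1/8957245 ≈ 1.1164e-7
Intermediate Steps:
l(f, w) = -810*f
1/(9823945 + l(1070, -2257)) = 1/(9823945 - 810*1070) = 1/(9823945 - 866700) = 1/8957245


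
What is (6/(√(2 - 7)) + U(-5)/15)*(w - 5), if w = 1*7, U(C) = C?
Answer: -⅔ - 12*I*√5/5 ≈ -0.66667 - 5.3666*I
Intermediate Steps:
w = 7
(6/(√(2 - 7)) + U(-5)/15)*(w - 5) = (6/(√(2 - 7)) - 5/15)*(7 - 5) = (6/(√(-5)) - 5*1/15)*2 = (6/((I*√5)) - ⅓)*2 = (6*(-I*√5/5) - ⅓)*2 = (-6*I*√5/5 - ⅓)*2 = (-⅓ - 6*I*√5/5)*2 = -⅔ - 12*I*√5/5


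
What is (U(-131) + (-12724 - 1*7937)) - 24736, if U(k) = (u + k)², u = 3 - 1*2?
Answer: -28497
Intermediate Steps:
u = 1 (u = 3 - 2 = 1)
U(k) = (1 + k)²
(U(-131) + (-12724 - 1*7937)) - 24736 = ((1 - 131)² + (-12724 - 1*7937)) - 24736 = ((-130)² + (-12724 - 7937)) - 24736 = (16900 - 20661) - 24736 = -3761 - 24736 = -28497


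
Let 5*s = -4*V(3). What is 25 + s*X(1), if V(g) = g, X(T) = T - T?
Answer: 25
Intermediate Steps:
X(T) = 0
s = -12/5 (s = (-4*3)/5 = (⅕)*(-12) = -12/5 ≈ -2.4000)
25 + s*X(1) = 25 - 12/5*0 = 25 + 0 = 25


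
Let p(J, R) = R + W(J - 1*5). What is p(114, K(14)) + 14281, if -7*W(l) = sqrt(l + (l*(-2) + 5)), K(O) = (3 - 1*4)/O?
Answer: 199933/14 - 2*I*sqrt(26)/7 ≈ 14281.0 - 1.4569*I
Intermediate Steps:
K(O) = -1/O (K(O) = (3 - 4)/O = -1/O)
W(l) = -sqrt(5 - l)/7 (W(l) = -sqrt(l + (l*(-2) + 5))/7 = -sqrt(l + (-2*l + 5))/7 = -sqrt(l + (5 - 2*l))/7 = -sqrt(5 - l)/7)
p(J, R) = R - sqrt(10 - J)/7 (p(J, R) = R - sqrt(5 - (J - 1*5))/7 = R - sqrt(5 - (J - 5))/7 = R - sqrt(5 - (-5 + J))/7 = R - sqrt(5 + (5 - J))/7 = R - sqrt(10 - J)/7)
p(114, K(14)) + 14281 = (-1/14 - sqrt(10 - 1*114)/7) + 14281 = (-1*1/14 - sqrt(10 - 114)/7) + 14281 = (-1/14 - 2*I*sqrt(26)/7) + 14281 = 199933/14 - 2*I*sqrt(26)/7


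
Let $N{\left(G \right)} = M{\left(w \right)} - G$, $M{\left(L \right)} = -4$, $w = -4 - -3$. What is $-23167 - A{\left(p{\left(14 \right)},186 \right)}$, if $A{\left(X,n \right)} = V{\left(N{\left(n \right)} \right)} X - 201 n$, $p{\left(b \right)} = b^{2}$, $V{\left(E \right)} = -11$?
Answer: $16375$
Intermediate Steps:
$w = -1$ ($w = -4 + 3 = -1$)
$N{\left(G \right)} = -4 - G$
$A{\left(X,n \right)} = - 201 n - 11 X$ ($A{\left(X,n \right)} = - 11 X - 201 n = - 201 n - 11 X$)
$-23167 - A{\left(p{\left(14 \right)},186 \right)} = -23167 - \left(\left(-201\right) 186 - 11 \cdot 14^{2}\right) = -23167 - \left(-37386 - 2156\right) = -23167 - -39542 = -23167 + 39542 = 16375$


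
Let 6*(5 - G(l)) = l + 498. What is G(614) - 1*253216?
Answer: -760189/3 ≈ -2.5340e+5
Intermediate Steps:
G(l) = -78 - l/6 (G(l) = 5 - (l + 498)/6 = 5 - (498 + l)/6 = 5 + (-83 - l/6) = -78 - l/6)
G(614) - 1*253216 = (-78 - ⅙*614) - 1*253216 = (-78 - 307/3) - 253216 = -541/3 - 253216 = -760189/3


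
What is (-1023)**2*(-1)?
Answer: -1046529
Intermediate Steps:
(-1023)**2*(-1) = 1046529*(-1) = -1046529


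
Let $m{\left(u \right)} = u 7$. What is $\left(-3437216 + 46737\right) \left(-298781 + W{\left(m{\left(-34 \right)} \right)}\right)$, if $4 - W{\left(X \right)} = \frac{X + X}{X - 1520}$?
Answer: $\frac{890425296670859}{879} \approx 1.013 \cdot 10^{12}$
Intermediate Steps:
$m{\left(u \right)} = 7 u$
$W{\left(X \right)} = 4 - \frac{2 X}{-1520 + X}$ ($W{\left(X \right)} = 4 - \frac{X + X}{X - 1520} = 4 - \frac{2 X}{-1520 + X}$)
$\left(-3437216 + 46737\right) \left(-298781 + W{\left(m{\left(-34 \right)} \right)}\right) = \left(-3437216 + 46737\right) \left(-298781 + \frac{2 \left(-3040 + 7 \left(-34\right)\right)}{-1520 + 7 \left(-34\right)}\right) = - 3390479 \left(-298781 + \frac{2 \left(-3040 - 238\right)}{-1520 - 238}\right) = - 3390479 \left(-298781 + 2 \frac{1}{-1758} \left(-3278\right)\right) = - 3390479 \left(-298781 + 2 \left(- \frac{1}{1758}\right) \left(-3278\right)\right) = - 3390479 \left(-298781 + \frac{3278}{879}\right) = \left(-3390479\right) \left(- \frac{262625221}{879}\right) = \frac{890425296670859}{879}$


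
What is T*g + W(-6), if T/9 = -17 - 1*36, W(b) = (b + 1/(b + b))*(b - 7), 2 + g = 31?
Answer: -165047/12 ≈ -13754.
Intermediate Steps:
g = 29 (g = -2 + 31 = 29)
W(b) = (-7 + b)*(b + 1/(2*b)) (W(b) = (b + 1/(2*b))*(-7 + b) = (-7 + b)*(b + 1/(2*b)))
T = -477 (T = 9*(-17 - 1*36) = 9*(-17 - 36) = 9*(-53) = -477)
T*g + W(-6) = -477*29 + (½ + (-6)² - 7*(-6) - 7/2/(-6)) = -13833 + (½ + 36 + 42 - 7/2*(-⅙)) = -13833 + (½ + 36 + 42 + 7/12) = -13833 + 949/12 = -165047/12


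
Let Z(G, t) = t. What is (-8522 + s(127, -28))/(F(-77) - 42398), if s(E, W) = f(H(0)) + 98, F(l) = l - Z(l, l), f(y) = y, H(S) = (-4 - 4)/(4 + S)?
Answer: 4213/21199 ≈ 0.19874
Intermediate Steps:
H(S) = -8/(4 + S)
F(l) = 0 (F(l) = l - l = 0)
s(E, W) = 96 (s(E, W) = -8/(4 + 0) + 98 = -8/4 + 98 = -8*¼ + 98 = -2 + 98 = 96)
(-8522 + s(127, -28))/(F(-77) - 42398) = (-8522 + 96)/(0 - 42398) = -8426/(-42398) = -8426*(-1/42398) = 4213/21199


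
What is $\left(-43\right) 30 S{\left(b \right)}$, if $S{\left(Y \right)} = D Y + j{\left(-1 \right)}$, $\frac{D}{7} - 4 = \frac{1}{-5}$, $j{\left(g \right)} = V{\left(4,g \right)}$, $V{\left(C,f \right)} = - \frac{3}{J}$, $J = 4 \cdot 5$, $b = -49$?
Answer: $\frac{3363159}{2} \approx 1.6816 \cdot 10^{6}$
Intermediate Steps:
$J = 20$
$V{\left(C,f \right)} = - \frac{3}{20}$
$j{\left(g \right)} = - \frac{3}{20}$
$D = \frac{133}{5}$ ($D = 28 + \frac{7}{-5} = 28 + 7 \left(- \frac{1}{5}\right) = 28 - \frac{7}{5} = \frac{133}{5} \approx 26.6$)
$S{\left(Y \right)} = - \frac{3}{20} + \frac{133 Y}{5}$ ($S{\left(Y \right)} = \frac{133 Y}{5} - \frac{3}{20} = - \frac{3}{20} + \frac{133 Y}{5}$)
$\left(-43\right) 30 S{\left(b \right)} = \left(-43\right) 30 \left(- \frac{3}{20} + \frac{133}{5} \left(-49\right)\right) = - 1290 \left(- \frac{3}{20} - \frac{6517}{5}\right) = \left(-1290\right) \left(- \frac{26071}{20}\right) = \frac{3363159}{2}$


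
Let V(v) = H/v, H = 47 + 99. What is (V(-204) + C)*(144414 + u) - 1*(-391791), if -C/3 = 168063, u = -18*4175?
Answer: -593670679497/17 ≈ -3.4922e+10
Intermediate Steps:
H = 146
u = -75150
C = -504189 (C = -3*168063 = -504189)
V(v) = 146/v
(V(-204) + C)*(144414 + u) - 1*(-391791) = (146/(-204) - 504189)*(144414 - 75150) - 1*(-391791) = (146*(-1/204) - 504189)*69264 + 391791 = (-73/102 - 504189)*69264 + 391791 = -51427351/102*69264 + 391791 = -593677339944/17 + 391791 = -593670679497/17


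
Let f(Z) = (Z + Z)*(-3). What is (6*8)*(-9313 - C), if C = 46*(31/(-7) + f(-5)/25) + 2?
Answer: -15399696/35 ≈ -4.3999e+5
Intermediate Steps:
f(Z) = -6*Z (f(Z) = (2*Z)*(-3) = -6*Z)
C = -5128/35 (C = 46*(31/(-7) - 6*(-5)/25) + 2 = 46*(31*(-⅐) + 30*(1/25)) + 2 = 46*(-31/7 + 6/5) + 2 = 46*(-113/35) + 2 = -5198/35 + 2 = -5128/35 ≈ -146.51)
(6*8)*(-9313 - C) = (6*8)*(-9313 - 1*(-5128/35)) = 48*(-9313 + 5128/35) = 48*(-320827/35) = -15399696/35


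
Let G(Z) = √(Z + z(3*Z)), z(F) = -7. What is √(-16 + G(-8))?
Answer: √(-16 + I*√15) ≈ 0.48067 + 4.0288*I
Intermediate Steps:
G(Z) = √(-7 + Z) (G(Z) = √(Z - 7) = √(-7 + Z))
√(-16 + G(-8)) = √(-16 + √(-7 - 8)) = √(-16 + √(-15)) = √(-16 + I*√15)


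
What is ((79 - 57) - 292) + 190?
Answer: -80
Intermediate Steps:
((79 - 57) - 292) + 190 = (22 - 292) + 190 = -270 + 190 = -80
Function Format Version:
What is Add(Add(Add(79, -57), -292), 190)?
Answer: -80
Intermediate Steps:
Add(Add(Add(79, -57), -292), 190) = Add(Add(22, -292), 190) = Add(-270, 190) = -80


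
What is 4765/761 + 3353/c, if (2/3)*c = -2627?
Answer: 32449699/5997441 ≈ 5.4106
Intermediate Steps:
c = -7881/2 (c = (3/2)*(-2627) = -7881/2 ≈ -3940.5)
4765/761 + 3353/c = 4765/761 + 3353/(-7881/2) = 4765*(1/761) + 3353*(-2/7881) = 4765/761 - 6706/7881 = 32449699/5997441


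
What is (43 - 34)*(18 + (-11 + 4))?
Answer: 99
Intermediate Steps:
(43 - 34)*(18 + (-11 + 4)) = 9*(18 - 7) = 9*11 = 99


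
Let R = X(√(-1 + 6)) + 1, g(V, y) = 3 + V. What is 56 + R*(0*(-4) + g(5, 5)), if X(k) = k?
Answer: 64 + 8*√5 ≈ 81.889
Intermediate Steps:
R = 1 + √5 (R = √(-1 + 6) + 1 = √5 + 1 = 1 + √5 ≈ 3.2361)
56 + R*(0*(-4) + g(5, 5)) = 56 + (1 + √5)*(0*(-4) + (3 + 5)) = 56 + (1 + √5)*(0 + 8) = 56 + (1 + √5)*8 = 56 + (8 + 8*√5) = 64 + 8*√5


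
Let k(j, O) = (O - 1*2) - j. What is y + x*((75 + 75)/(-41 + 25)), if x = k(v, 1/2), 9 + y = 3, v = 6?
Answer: 1029/16 ≈ 64.313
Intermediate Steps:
k(j, O) = -2 + O - j (k(j, O) = (O - 2) - j = (-2 + O) - j = -2 + O - j)
y = -6 (y = -9 + 3 = -6)
x = -15/2 (x = -2 + 1/2 - 1*6 = -2 + 1/2 - 6 = -15/2 ≈ -7.5000)
y + x*((75 + 75)/(-41 + 25)) = -6 - 15*(75 + 75)/(2*(-41 + 25)) = -6 - 1125/(-16) = -6 - 1125*(-1)/16 = -6 - 15/2*(-75/8) = -6 + 1125/16 = 1029/16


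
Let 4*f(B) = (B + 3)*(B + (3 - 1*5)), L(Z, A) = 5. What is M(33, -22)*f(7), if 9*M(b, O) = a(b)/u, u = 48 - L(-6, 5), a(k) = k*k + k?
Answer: 4675/129 ≈ 36.240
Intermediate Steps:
a(k) = k + k**2 (a(k) = k**2 + k = k + k**2)
u = 43 (u = 48 - 1*5 = 48 - 5 = 43)
f(B) = (-2 + B)*(3 + B)/4 (f(B) = ((B + 3)*(B + (3 - 1*5)))/4 = ((3 + B)*(B + (3 - 5)))/4 = ((3 + B)*(B - 2))/4 = ((3 + B)*(-2 + B))/4 = ((-2 + B)*(3 + B))/4 = (-2 + B)*(3 + B)/4)
M(b, O) = b*(1 + b)/387 (M(b, O) = ((b*(1 + b))/43)/9 = ((b*(1 + b))*(1/43))/9 = (b*(1 + b)/43)/9 = b*(1 + b)/387)
M(33, -22)*f(7) = ((1/387)*33*(1 + 33))*(-3/2 + (1/4)*7 + (1/4)*7**2) = ((1/387)*33*34)*(-3/2 + 7/4 + (1/4)*49) = 374*(-3/2 + 7/4 + 49/4)/129 = (374/129)*(25/2) = 4675/129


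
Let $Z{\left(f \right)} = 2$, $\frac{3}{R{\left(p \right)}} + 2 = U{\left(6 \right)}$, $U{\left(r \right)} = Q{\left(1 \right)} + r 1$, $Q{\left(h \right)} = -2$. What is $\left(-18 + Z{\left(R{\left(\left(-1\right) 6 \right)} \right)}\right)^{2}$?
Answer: $256$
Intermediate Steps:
$U{\left(r \right)} = -2 + r$ ($U{\left(r \right)} = -2 + r 1 = -2 + r$)
$R{\left(p \right)} = \frac{3}{2}$ ($R{\left(p \right)} = \frac{3}{-2 + \left(-2 + 6\right)} = \frac{3}{-2 + 4} = \frac{3}{2}$)
$\left(-18 + Z{\left(R{\left(\left(-1\right) 6 \right)} \right)}\right)^{2} = \left(-18 + 2\right)^{2} = \left(-16\right)^{2} = 256$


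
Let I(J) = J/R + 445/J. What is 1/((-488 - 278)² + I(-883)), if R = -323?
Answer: 285209/167348727958 ≈ 1.7043e-6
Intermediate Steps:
I(J) = 445/J - J/323 (I(J) = J/(-323) + 445/J = J*(-1/323) + 445/J = -J/323 + 445/J = 445/J - J/323)
1/((-488 - 278)² + I(-883)) = 1/((-488 - 278)² + (445/(-883) - 1/323*(-883))) = 1/((-766)² + (445*(-1/883) + 883/323)) = 1/(586756 + (-445/883 + 883/323)) = 1/(586756 + 635954/285209) = 1/(167348727958/285209) = 285209/167348727958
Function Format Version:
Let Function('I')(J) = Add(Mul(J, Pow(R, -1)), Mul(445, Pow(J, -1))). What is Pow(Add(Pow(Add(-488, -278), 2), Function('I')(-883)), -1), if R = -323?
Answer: Rational(285209, 167348727958) ≈ 1.7043e-6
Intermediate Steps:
Function('I')(J) = Add(Mul(445, Pow(J, -1)), Mul(Rational(-1, 323), J)) (Function('I')(J) = Add(Mul(J, Pow(-323, -1)), Mul(445, Pow(J, -1))) = Add(Mul(J, Rational(-1, 323)), Mul(445, Pow(J, -1))) = Add(Mul(Rational(-1, 323), J), Mul(445, Pow(J, -1))) = Add(Mul(445, Pow(J, -1)), Mul(Rational(-1, 323), J)))
Pow(Add(Pow(Add(-488, -278), 2), Function('I')(-883)), -1) = Pow(Add(Pow(Add(-488, -278), 2), Add(Mul(445, Pow(-883, -1)), Mul(Rational(-1, 323), -883))), -1) = Pow(Add(Pow(-766, 2), Add(Mul(445, Rational(-1, 883)), Rational(883, 323))), -1) = Pow(Add(586756, Add(Rational(-445, 883), Rational(883, 323))), -1) = Pow(Add(586756, Rational(635954, 285209)), -1) = Pow(Rational(167348727958, 285209), -1) = Rational(285209, 167348727958)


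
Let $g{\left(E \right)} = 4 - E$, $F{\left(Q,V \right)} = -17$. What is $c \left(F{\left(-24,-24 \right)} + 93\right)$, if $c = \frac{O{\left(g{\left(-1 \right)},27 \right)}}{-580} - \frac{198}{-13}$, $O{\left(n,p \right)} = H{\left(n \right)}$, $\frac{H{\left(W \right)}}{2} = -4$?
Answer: $\frac{2183936}{1885} \approx 1158.6$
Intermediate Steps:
$H{\left(W \right)} = -8$ ($H{\left(W \right)} = 2 \left(-4\right) = -8$)
$O{\left(n,p \right)} = -8$
$c = \frac{28736}{1885}$ ($c = - \frac{8}{-580} - \frac{198}{-13} = \left(-8\right) \left(- \frac{1}{580}\right) - - \frac{198}{13} = \frac{2}{145} + \frac{198}{13} = \frac{28736}{1885} \approx 15.245$)
$c \left(F{\left(-24,-24 \right)} + 93\right) = \frac{28736 \left(-17 + 93\right)}{1885} = \frac{28736}{1885} \cdot 76 = \frac{2183936}{1885}$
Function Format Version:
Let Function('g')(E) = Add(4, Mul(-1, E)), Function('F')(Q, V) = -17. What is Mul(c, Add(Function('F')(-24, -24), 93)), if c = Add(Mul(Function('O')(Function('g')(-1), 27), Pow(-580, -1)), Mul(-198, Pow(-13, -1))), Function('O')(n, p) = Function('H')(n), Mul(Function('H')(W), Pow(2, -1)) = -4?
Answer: Rational(2183936, 1885) ≈ 1158.6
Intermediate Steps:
Function('H')(W) = -8 (Function('H')(W) = Mul(2, -4) = -8)
Function('O')(n, p) = -8
c = Rational(28736, 1885) (c = Add(Mul(-8, Pow(-580, -1)), Mul(-198, Pow(-13, -1))) = Add(Mul(-8, Rational(-1, 580)), Mul(-198, Rational(-1, 13))) = Add(Rational(2, 145), Rational(198, 13)) = Rational(28736, 1885) ≈ 15.245)
Mul(c, Add(Function('F')(-24, -24), 93)) = Mul(Rational(28736, 1885), Add(-17, 93)) = Mul(Rational(28736, 1885), 76) = Rational(2183936, 1885)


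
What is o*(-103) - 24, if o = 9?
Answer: -951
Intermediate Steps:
o*(-103) - 24 = 9*(-103) - 24 = -927 - 24 = -951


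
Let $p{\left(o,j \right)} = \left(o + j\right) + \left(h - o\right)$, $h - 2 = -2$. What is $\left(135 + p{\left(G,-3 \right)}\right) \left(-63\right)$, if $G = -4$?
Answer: $-8316$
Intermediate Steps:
$h = 0$ ($h = 2 - 2 = 0$)
$p{\left(o,j \right)} = j$ ($p{\left(o,j \right)} = \left(o + j\right) + \left(0 - o\right) = \left(j + o\right) - o = j$)
$\left(135 + p{\left(G,-3 \right)}\right) \left(-63\right) = \left(135 - 3\right) \left(-63\right) = 132 \left(-63\right) = -8316$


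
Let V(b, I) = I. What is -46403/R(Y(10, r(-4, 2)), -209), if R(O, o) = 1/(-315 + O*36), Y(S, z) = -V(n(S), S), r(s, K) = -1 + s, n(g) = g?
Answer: 31322025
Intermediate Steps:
Y(S, z) = -S
R(O, o) = 1/(-315 + 36*O)
-46403/R(Y(10, r(-4, 2)), -209) = -46403/(1/(9*(-35 + 4*(-1*10)))) = -46403/(1/(9*(-35 + 4*(-10)))) = -46403/(1/(9*(-35 - 40))) = -46403/((⅑)/(-75)) = -46403/((⅑)*(-1/75)) = -46403/(-1/675) = -46403*(-675) = 31322025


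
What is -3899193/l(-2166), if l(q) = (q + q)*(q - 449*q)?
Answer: 1299731/1401211392 ≈ 0.00092758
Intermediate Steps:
l(q) = -896*q² (l(q) = (2*q)*(-448*q) = -896*q²)
-3899193/l(-2166) = -3899193/((-896*(-2166)²)) = -3899193/((-896*4691556)) = -3899193/(-4203634176) = -3899193*(-1/4203634176) = 1299731/1401211392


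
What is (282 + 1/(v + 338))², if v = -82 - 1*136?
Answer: 1145213281/14400 ≈ 79529.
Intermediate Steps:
v = -218 (v = -82 - 136 = -218)
(282 + 1/(v + 338))² = (282 + 1/(-218 + 338))² = (282 + 1/120)² = (33841/120)² = 1145213281/14400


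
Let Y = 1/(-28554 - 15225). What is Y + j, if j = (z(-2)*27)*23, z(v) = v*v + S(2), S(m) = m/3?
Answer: 126871541/43779 ≈ 2898.0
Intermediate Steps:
S(m) = m/3 (S(m) = m*(⅓) = m/3)
Y = -1/43779 (Y = 1/(-43779) = -1/43779 ≈ -2.2842e-5)
z(v) = ⅔ + v² (z(v) = v*v + (⅓)*2 = v² + ⅔ = ⅔ + v²)
j = 2898 (j = ((⅔ + (-2)²)*27)*23 = ((⅔ + 4)*27)*23 = ((14/3)*27)*23 = 126*23 = 2898)
Y + j = -1/43779 + 2898 = 126871541/43779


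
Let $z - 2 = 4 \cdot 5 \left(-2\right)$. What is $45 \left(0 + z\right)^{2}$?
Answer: $64980$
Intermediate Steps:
$z = -38$ ($z = 2 + 4 \cdot 5 \left(-2\right) = 2 + 20 \left(-2\right) = 2 - 40 = -38$)
$45 \left(0 + z\right)^{2} = 45 \left(0 - 38\right)^{2} = 45 \left(-38\right)^{2} = 45 \cdot 1444 = 64980$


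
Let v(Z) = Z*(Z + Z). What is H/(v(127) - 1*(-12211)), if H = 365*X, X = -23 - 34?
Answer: -6935/14823 ≈ -0.46785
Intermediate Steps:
v(Z) = 2*Z² (v(Z) = Z*(2*Z) = 2*Z²)
X = -57
H = -20805 (H = 365*(-57) = -20805)
H/(v(127) - 1*(-12211)) = -20805/(2*127² - 1*(-12211)) = -20805/(2*16129 + 12211) = -20805/(32258 + 12211) = -20805/44469 = -20805*1/44469 = -6935/14823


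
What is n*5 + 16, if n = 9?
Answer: 61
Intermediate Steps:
n*5 + 16 = 9*5 + 16 = 45 + 16 = 61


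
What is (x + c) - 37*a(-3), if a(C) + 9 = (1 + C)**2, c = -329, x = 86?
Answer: -58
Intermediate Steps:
a(C) = -9 + (1 + C)**2
(x + c) - 37*a(-3) = (86 - 329) - 37*(-9 + (1 - 3)**2) = -243 - 37*(-9 + (-2)**2) = -243 - 37*(-9 + 4) = -243 - 37*(-5) = -243 + 185 = -58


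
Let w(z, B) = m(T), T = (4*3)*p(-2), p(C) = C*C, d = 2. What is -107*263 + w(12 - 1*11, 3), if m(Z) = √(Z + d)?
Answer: -28141 + 5*√2 ≈ -28134.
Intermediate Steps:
p(C) = C²
T = 48 (T = (4*3)*(-2)² = 12*4 = 48)
m(Z) = √(2 + Z) (m(Z) = √(Z + 2) = √(2 + Z))
w(z, B) = 5*√2 (w(z, B) = √(2 + 48) = √50 = 5*√2)
-107*263 + w(12 - 1*11, 3) = -107*263 + 5*√2 = -28141 + 5*√2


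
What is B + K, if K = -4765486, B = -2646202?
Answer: -7411688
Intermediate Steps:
B + K = -2646202 - 4765486 = -7411688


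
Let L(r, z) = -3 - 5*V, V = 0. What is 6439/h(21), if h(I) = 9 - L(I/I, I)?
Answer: 6439/12 ≈ 536.58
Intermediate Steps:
L(r, z) = -3 (L(r, z) = -3 - 5*0 = -3 + 0 = -3)
h(I) = 12 (h(I) = 9 - 1*(-3) = 9 + 3 = 12)
6439/h(21) = 6439/12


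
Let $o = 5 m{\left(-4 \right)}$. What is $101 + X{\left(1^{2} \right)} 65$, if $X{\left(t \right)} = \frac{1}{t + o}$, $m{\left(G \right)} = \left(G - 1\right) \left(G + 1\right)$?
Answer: $\frac{7741}{76} \approx 101.86$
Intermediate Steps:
$m{\left(G \right)} = \left(1 + G\right) \left(-1 + G\right)$ ($m{\left(G \right)} = \left(-1 + G\right) \left(1 + G\right) = \left(1 + G\right) \left(-1 + G\right)$)
$o = 75$ ($o = 5 \left(-1 + \left(-4\right)^{2}\right) = 5 \left(-1 + 16\right) = 5 \cdot 15 = 75$)
$X{\left(t \right)} = \frac{1}{75 + t}$ ($X{\left(t \right)} = \frac{1}{t + 75} = \frac{1}{75 + t}$)
$101 + X{\left(1^{2} \right)} 65 = 101 + \frac{1}{75 + 1^{2}} \cdot 65 = 101 + \frac{1}{75 + 1} \cdot 65 = 101 + \frac{1}{76} \cdot 65 = 101 + \frac{65}{76} = \frac{7741}{76}$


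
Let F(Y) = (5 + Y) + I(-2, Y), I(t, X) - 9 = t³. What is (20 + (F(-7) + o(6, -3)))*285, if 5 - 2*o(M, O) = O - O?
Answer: 12255/2 ≈ 6127.5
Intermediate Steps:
o(M, O) = 5/2 (o(M, O) = 5/2 - (O - O)/2 = 5/2 - ½*0 = 5/2 + 0 = 5/2)
I(t, X) = 9 + t³
F(Y) = 6 + Y (F(Y) = (5 + Y) + (9 + (-2)³) = (5 + Y) + (9 - 8) = (5 + Y) + 1 = 6 + Y)
(20 + (F(-7) + o(6, -3)))*285 = (20 + ((6 - 7) + 5/2))*285 = (20 + (-1 + 5/2))*285 = (20 + 3/2)*285 = (43/2)*285 = 12255/2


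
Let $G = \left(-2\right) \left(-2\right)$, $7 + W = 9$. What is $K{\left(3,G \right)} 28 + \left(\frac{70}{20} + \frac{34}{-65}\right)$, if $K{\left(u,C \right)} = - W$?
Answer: $- \frac{6893}{130} \approx -53.023$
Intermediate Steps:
$W = 2$ ($W = -7 + 9 = 2$)
$G = 4$
$K{\left(u,C \right)} = -2$ ($K{\left(u,C \right)} = \left(-1\right) 2 = -2$)
$K{\left(3,G \right)} 28 + \left(\frac{70}{20} + \frac{34}{-65}\right) = \left(-2\right) 28 + \left(\frac{70}{20} + \frac{34}{-65}\right) = -56 + \left(70 \cdot \frac{1}{20} + 34 \left(- \frac{1}{65}\right)\right) = -56 + \left(\frac{7}{2} - \frac{34}{65}\right) = -56 + \frac{387}{130} = - \frac{6893}{130}$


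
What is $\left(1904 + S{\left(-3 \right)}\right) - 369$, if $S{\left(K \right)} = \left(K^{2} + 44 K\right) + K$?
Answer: $1409$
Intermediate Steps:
$S{\left(K \right)} = K^{2} + 45 K$
$\left(1904 + S{\left(-3 \right)}\right) - 369 = \left(1904 - 3 \left(45 - 3\right)\right) - 369 = \left(1904 - 126\right) - 369 = 1778 - 369 = 1409$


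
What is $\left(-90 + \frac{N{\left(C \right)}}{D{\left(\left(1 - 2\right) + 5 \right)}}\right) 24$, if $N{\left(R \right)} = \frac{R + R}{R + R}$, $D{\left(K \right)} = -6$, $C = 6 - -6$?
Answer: $-2164$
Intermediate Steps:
$C = 12$ ($C = 6 + 6 = 12$)
$N{\left(R \right)} = 1$ ($N{\left(R \right)} = \frac{2 R}{2 R} = 2 R \frac{1}{2 R} = 1$)
$\left(-90 + \frac{N{\left(C \right)}}{D{\left(\left(1 - 2\right) + 5 \right)}}\right) 24 = \left(-90 + 1 \frac{1}{-6}\right) 24 = \left(-90 + 1 \left(- \frac{1}{6}\right)\right) 24 = \left(-90 - \frac{1}{6}\right) 24 = \left(- \frac{541}{6}\right) 24 = -2164$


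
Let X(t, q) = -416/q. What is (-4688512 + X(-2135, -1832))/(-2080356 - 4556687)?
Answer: 1073669196/1519882847 ≈ 0.70642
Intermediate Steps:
(-4688512 + X(-2135, -1832))/(-2080356 - 4556687) = (-4688512 - 416/(-1832))/(-2080356 - 4556687) = (-4688512 - 416*(-1/1832))/(-6637043) = (-4688512 + 52/229)*(-1/6637043) = -1073669196/229*(-1/6637043) = 1073669196/1519882847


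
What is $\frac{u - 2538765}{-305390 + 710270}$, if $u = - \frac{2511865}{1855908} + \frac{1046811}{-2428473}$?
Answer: $- \frac{3814092979994007931}{608267752346600640} \approx -6.2704$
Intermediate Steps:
$u = - \frac{2680927080511}{1502340822828}$ ($u = \left(-2511865\right) \frac{1}{1855908} + 1046811 \left(- \frac{1}{2428473}\right) = - \frac{2511865}{1855908} - \frac{348937}{809491} = - \frac{2680927080511}{1502340822828} \approx -1.7845$)
$\frac{u - 2538765}{-305390 + 710270} = \frac{- \frac{2680927080511}{1502340822828} - 2538765}{-305390 + 710270} = - \frac{3814092979994007931}{1502340822828 \cdot 404880} = \left(- \frac{3814092979994007931}{1502340822828}\right) \frac{1}{404880} = - \frac{3814092979994007931}{608267752346600640}$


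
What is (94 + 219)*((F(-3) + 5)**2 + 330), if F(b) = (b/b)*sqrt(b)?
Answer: 110176 + 3130*I*sqrt(3) ≈ 1.1018e+5 + 5421.3*I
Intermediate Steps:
F(b) = sqrt(b) (F(b) = 1*sqrt(b) = sqrt(b))
(94 + 219)*((F(-3) + 5)**2 + 330) = (94 + 219)*((sqrt(-3) + 5)**2 + 330) = 313*((I*sqrt(3) + 5)**2 + 330) = 313*((5 + I*sqrt(3))**2 + 330) = 313*(330 + (5 + I*sqrt(3))**2) = 103290 + 313*(5 + I*sqrt(3))**2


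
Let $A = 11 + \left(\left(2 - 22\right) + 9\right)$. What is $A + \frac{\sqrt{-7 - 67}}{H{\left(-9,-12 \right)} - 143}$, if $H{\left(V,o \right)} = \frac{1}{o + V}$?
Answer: $- \frac{21 i \sqrt{74}}{3004} \approx - 0.060136 i$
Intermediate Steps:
$H{\left(V,o \right)} = \frac{1}{V + o}$
$A = 0$ ($A = 11 + \left(-20 + 9\right) = 11 - 11 = 0$)
$A + \frac{\sqrt{-7 - 67}}{H{\left(-9,-12 \right)} - 143} = 0 + \frac{\sqrt{-7 - 67}}{\frac{1}{-9 - 12} - 143} = 0 + \frac{\sqrt{-74}}{\frac{1}{-21} - 143} = 0 + \frac{i \sqrt{74}}{- \frac{1}{21} - 143} = 0 + \frac{i \sqrt{74}}{- \frac{3004}{21}} = 0 + i \sqrt{74} \left(- \frac{21}{3004}\right) = 0 - \frac{21 i \sqrt{74}}{3004} = - \frac{21 i \sqrt{74}}{3004}$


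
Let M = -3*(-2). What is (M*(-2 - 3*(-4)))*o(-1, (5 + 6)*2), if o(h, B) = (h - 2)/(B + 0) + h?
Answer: -750/11 ≈ -68.182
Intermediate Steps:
M = 6
o(h, B) = h + (-2 + h)/B (o(h, B) = (-2 + h)/B + h = h + (-2 + h)/B)
(M*(-2 - 3*(-4)))*o(-1, (5 + 6)*2) = (6*(-2 - 3*(-4)))*((-2 - 1 + ((5 + 6)*2)*(-1))/(((5 + 6)*2))) = (6*(-2 + 12))*((-2 - 1 + (11*2)*(-1))/((11*2))) = (6*10)*((-2 - 1 + 22*(-1))/22) = 60*((-2 - 1 - 22)/22) = 60*((1/22)*(-25)) = 60*(-25/22) = -750/11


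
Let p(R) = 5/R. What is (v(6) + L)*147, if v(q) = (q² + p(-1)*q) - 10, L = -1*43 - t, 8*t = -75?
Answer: -44247/8 ≈ -5530.9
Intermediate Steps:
t = -75/8 (t = (⅛)*(-75) = -75/8 ≈ -9.3750)
L = -269/8 (L = -1*43 - 1*(-75/8) = -43 + 75/8 = -269/8 ≈ -33.625)
v(q) = -10 + q² - 5*q (v(q) = (q² + (5/(-1))*q) - 10 = (q² + (5*(-1))*q) - 10 = (q² - 5*q) - 10 = -10 + q² - 5*q)
(v(6) + L)*147 = ((-10 + 6² - 5*6) - 269/8)*147 = ((-10 + 36 - 30) - 269/8)*147 = (-4 - 269/8)*147 = -301/8*147 = -44247/8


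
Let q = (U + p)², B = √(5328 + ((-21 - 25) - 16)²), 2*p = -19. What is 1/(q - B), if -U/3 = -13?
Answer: 13924/11970609 + 32*√2293/11970609 ≈ 0.0012912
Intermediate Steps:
p = -19/2 (p = (½)*(-19) = -19/2 ≈ -9.5000)
B = 2*√2293 (B = √(5328 + (-46 - 16)²) = √(5328 + (-62)²) = √(5328 + 3844) = √9172 = 2*√2293 ≈ 95.771)
U = 39 (U = -3*(-13) = 39)
q = 3481/4 (q = (39 - 19/2)² = (59/2)² = 3481/4 ≈ 870.25)
1/(q - B) = 1/(3481/4 - 2*√2293)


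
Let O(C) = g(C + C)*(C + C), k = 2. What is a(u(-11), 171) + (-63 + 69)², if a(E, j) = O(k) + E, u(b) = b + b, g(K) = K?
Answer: 30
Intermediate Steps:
O(C) = 4*C² (O(C) = (C + C)*(C + C) = (2*C)*(2*C) = 4*C²)
u(b) = 2*b
a(E, j) = 16 + E (a(E, j) = 4*2² + E = 4*4 + E = 16 + E)
a(u(-11), 171) + (-63 + 69)² = (16 + 2*(-11)) + (-63 + 69)² = (16 - 22) + 6² = -6 + 36 = 30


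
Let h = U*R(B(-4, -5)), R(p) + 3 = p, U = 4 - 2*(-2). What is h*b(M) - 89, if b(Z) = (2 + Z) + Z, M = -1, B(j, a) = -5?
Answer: -89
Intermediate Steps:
U = 8 (U = 4 + 4 = 8)
R(p) = -3 + p
h = -64 (h = 8*(-3 - 5) = 8*(-8) = -64)
b(Z) = 2 + 2*Z
h*b(M) - 89 = -64*(2 + 2*(-1)) - 89 = -64*(2 - 2) - 89 = -64*0 - 89 = 0 - 89 = -89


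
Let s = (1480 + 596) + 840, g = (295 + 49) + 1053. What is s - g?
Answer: 1519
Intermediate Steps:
g = 1397 (g = 344 + 1053 = 1397)
s = 2916 (s = 2076 + 840 = 2916)
s - g = 2916 - 1*1397 = 2916 - 1397 = 1519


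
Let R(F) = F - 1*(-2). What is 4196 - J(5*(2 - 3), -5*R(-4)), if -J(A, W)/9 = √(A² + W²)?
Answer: 4196 + 45*√5 ≈ 4296.6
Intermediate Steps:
R(F) = 2 + F (R(F) = F + 2 = 2 + F)
J(A, W) = -9*√(A² + W²)
4196 - J(5*(2 - 3), -5*R(-4)) = 4196 - (-9)*√((5*(2 - 3))² + (-5*(2 - 4))²) = 4196 - (-9)*√((5*(-1))² + (-5*(-2))²) = 4196 - (-9)*√((-5)² + 10²) = 4196 - (-9)*√(25 + 100) = 4196 - (-9)*√125 = 4196 - (-9)*5*√5 = 4196 - (-45)*√5 = 4196 + 45*√5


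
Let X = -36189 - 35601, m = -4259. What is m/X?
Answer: 4259/71790 ≈ 0.059326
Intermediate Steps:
X = -71790
m/X = -4259/(-71790) = -4259*(-1/71790) = 4259/71790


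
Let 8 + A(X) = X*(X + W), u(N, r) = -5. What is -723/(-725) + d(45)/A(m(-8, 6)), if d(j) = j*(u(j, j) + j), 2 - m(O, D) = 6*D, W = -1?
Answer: 359931/142825 ≈ 2.5201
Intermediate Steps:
m(O, D) = 2 - 6*D
d(j) = j*(-5 + j)
A(X) = -8 + X*(-1 + X) (A(X) = -8 + X*(X - 1) = -8 + X*(-1 + X))
-723/(-725) + d(45)/A(m(-8, 6)) = -723/(-725) + (45*(-5 + 45))/(-8 + (2 - 6*6)² - (2 - 6*6)) = -723*(-1/725) + (45*40)/(-8 + (2 - 36)² - (2 - 36)) = 723/725 + 1800/(-8 + (-34)² - 1*(-34)) = 723/725 + 1800/(-8 + 1156 + 34) = 723/725 + 1800/1182 = 723/725 + 1800*(1/1182) = 723/725 + 300/197 = 359931/142825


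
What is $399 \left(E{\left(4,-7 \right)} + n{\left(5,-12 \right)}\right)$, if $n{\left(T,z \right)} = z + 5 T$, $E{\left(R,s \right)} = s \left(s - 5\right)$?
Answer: $38703$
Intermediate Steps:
$E{\left(R,s \right)} = s \left(-5 + s\right)$
$399 \left(E{\left(4,-7 \right)} + n{\left(5,-12 \right)}\right) = 399 \left(- 7 \left(-5 - 7\right) + \left(-12 + 5 \cdot 5\right)\right) = 399 \left(\left(-7\right) \left(-12\right) + \left(-12 + 25\right)\right) = 399 \left(84 + 13\right) = 399 \cdot 97 = 38703$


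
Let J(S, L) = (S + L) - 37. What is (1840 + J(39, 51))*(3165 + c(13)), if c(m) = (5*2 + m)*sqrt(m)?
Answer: 5991345 + 43539*sqrt(13) ≈ 6.1483e+6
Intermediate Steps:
J(S, L) = -37 + L + S (J(S, L) = (L + S) - 37 = -37 + L + S)
c(m) = sqrt(m)*(10 + m) (c(m) = (10 + m)*sqrt(m) = sqrt(m)*(10 + m))
(1840 + J(39, 51))*(3165 + c(13)) = (1840 + (-37 + 51 + 39))*(3165 + sqrt(13)*(10 + 13)) = (1840 + 53)*(3165 + sqrt(13)*23) = 1893*(3165 + 23*sqrt(13)) = 5991345 + 43539*sqrt(13)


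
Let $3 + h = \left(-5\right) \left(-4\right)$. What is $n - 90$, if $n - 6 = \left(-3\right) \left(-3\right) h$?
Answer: $69$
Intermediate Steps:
$h = 17$ ($h = -3 - -20 = -3 + 20 = 17$)
$n = 159$ ($n = 6 + \left(-3\right) \left(-3\right) 17 = 6 + 9 \cdot 17 = 6 + 153 = 159$)
$n - 90 = 159 - 90 = 69$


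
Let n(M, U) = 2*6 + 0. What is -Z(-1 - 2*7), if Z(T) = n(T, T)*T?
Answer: 180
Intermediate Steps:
n(M, U) = 12 (n(M, U) = 12 + 0 = 12)
Z(T) = 12*T
-Z(-1 - 2*7) = -12*(-1 - 2*7) = -12*(-1 - 14) = -12*(-15) = -1*(-180) = 180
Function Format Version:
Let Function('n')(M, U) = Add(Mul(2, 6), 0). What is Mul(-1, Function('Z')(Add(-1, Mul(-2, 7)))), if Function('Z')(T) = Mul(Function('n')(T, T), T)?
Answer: 180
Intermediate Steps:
Function('n')(M, U) = 12 (Function('n')(M, U) = Add(12, 0) = 12)
Function('Z')(T) = Mul(12, T)
Mul(-1, Function('Z')(Add(-1, Mul(-2, 7)))) = Mul(-1, Mul(12, Add(-1, Mul(-2, 7)))) = Mul(-1, Mul(12, Add(-1, -14))) = Mul(-1, Mul(12, -15)) = Mul(-1, -180) = 180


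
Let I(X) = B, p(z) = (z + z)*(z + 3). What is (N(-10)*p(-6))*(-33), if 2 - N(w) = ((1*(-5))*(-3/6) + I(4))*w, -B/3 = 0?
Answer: -32076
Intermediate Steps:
B = 0 (B = -3*0 = 0)
p(z) = 2*z*(3 + z) (p(z) = (2*z)*(3 + z) = 2*z*(3 + z))
I(X) = 0
N(w) = 2 - 5*w/2 (N(w) = 2 - ((1*(-5))*(-3/6) + 0)*w = 2 - (-(-15)/6 + 0)*w = 2 - (-5*(-½) + 0)*w = 2 - (5/2 + 0)*w = 2 - 5*w/2)
(N(-10)*p(-6))*(-33) = ((2 - 5/2*(-10))*(2*(-6)*(3 - 6)))*(-33) = ((2 + 25)*(2*(-6)*(-3)))*(-33) = (27*36)*(-33) = 972*(-33) = -32076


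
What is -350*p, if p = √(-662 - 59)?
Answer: -350*I*√721 ≈ -9398.0*I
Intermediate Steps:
p = I*√721 (p = √(-721) = I*√721 ≈ 26.851*I)
-350*p = -350*I*√721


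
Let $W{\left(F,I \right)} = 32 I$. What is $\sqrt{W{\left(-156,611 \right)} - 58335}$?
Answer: $i \sqrt{38783} \approx 196.93 i$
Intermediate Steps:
$\sqrt{W{\left(-156,611 \right)} - 58335} = \sqrt{32 \cdot 611 - 58335} = \sqrt{19552 - 58335} = \sqrt{-38783} = i \sqrt{38783}$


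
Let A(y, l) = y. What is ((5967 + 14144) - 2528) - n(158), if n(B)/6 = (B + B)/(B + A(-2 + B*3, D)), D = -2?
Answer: 1845899/105 ≈ 17580.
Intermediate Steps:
n(B) = 12*B/(-2 + 4*B) (n(B) = 6*((B + B)/(B + (-2 + B*3))) = 6*((2*B)/(B + (-2 + 3*B))) = 6*((2*B)/(-2 + 4*B)) = 6*(2*B/(-2 + 4*B)) = 12*B/(-2 + 4*B))
((5967 + 14144) - 2528) - n(158) = ((5967 + 14144) - 2528) - 6*158/(-1 + 2*158) = (20111 - 2528) - 6*158/(-1 + 316) = 17583 - 6*158/315 = 17583 - 1*316/105 = 17583 - 316/105 = 1845899/105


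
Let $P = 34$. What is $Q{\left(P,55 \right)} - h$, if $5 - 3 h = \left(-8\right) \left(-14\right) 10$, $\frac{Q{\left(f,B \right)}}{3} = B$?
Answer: $\frac{1610}{3} \approx 536.67$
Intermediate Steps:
$Q{\left(f,B \right)} = 3 B$
$h = - \frac{1115}{3}$ ($h = \frac{5}{3} - \frac{\left(-8\right) \left(-14\right) 10}{3} = \frac{5}{3} - \frac{112 \cdot 10}{3} = \frac{5}{3} - \frac{1120}{3} = - \frac{1115}{3} \approx -371.67$)
$Q{\left(P,55 \right)} - h = 3 \cdot 55 - - \frac{1115}{3} = 165 + \frac{1115}{3} = \frac{1610}{3}$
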